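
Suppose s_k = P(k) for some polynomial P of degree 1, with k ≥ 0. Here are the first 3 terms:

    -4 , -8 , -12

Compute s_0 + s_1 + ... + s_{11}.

-312

1st diffs: -4, -4 (constant).
So s_k = -4k - 4.
Continuing: …, -16, -20, -24, -28, …, s_{11} = -48.
Summing k = 0..11 (12 terms) gives -312.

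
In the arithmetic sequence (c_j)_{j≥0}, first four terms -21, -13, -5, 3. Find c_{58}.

Common difference d = 8.
c_j = -21 + (j - 0)·8.
c_{58} = -21 + 58·8 = 443.

443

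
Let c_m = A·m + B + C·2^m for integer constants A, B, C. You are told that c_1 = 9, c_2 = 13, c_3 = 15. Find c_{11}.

Plug in m = 1, 2, 3: A + B + 2C = 9; 2A + B + 4C = 13; 3A + B + 8C = 15.
Subtracting the first from the second: A + 2C = 4.
Subtracting the second from the third: A + 4C = 2.
Solving: C = -1, A = 6, then B = 5.
Therefore c_{11} = 66 + 5 + (-1)·2048 = -1977.

-1977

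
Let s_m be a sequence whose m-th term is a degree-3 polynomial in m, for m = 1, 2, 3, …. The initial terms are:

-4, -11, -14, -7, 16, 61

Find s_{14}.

1st diffs: -7, -3, 7, 23, 45.
2nd diffs: 4, 10, 16, 22.
3rd diffs: 6, 6, 6 (constant).
So s_m = m^3 - 4m^2 - 2m + 1.
Evaluating at m = 14 gives s_{14} = 1933.

1933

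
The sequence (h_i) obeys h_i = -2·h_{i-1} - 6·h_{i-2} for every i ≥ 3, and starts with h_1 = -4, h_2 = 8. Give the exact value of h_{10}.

Step forward from the initial values:
h_3 = 8; h_4 = -64; h_5 = 80; h_6 = 224; h_7 = -928; h_8 = 512; h_9 = 4544; h_{10} = -12160.

-12160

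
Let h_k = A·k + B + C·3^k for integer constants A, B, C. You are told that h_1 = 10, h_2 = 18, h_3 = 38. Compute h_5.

258

Write the equations: A + B + 3C = 10; 2A + B + 9C = 18; 3A + B + 27C = 38.
Subtracting the first from the second: A + 6C = 8.
Subtracting the second from the third: A + 18C = 20.
Solving: C = 1, A = 2, then B = 5.
Therefore h_5 = 10 + 5 + 1·243 = 258.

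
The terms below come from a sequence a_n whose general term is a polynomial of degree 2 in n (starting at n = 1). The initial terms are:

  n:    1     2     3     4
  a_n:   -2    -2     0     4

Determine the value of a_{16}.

208

1st diffs: 0, 2, 4.
2nd diffs: 2, 2 (constant).
Newton forward-difference form: a_n = -2 + 2·C(n-1,2).
At n = 16: n-1 = 15, so a_{16} = -2 + 210 = 208.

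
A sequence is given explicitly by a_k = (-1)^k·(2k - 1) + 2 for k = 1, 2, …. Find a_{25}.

-47

(-1)^25 = -1; 2k - 1 at k=25 is 49; so a_{25} = -47.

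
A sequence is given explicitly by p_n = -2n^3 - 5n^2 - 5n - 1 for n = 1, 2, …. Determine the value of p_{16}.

-9553

p_{16} = -2·16^3 - 5·16^2 - 5·16 - 1 = -9553.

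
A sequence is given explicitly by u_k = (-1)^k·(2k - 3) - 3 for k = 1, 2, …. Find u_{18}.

(-1)^18 = 1; 2k - 3 at k=18 is 33; so u_{18} = 30.

30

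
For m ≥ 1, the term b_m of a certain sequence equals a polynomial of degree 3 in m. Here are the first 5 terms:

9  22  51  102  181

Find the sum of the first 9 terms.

2649

1st diffs: 13, 29, 51, 79.
2nd diffs: 16, 22, 28.
3rd diffs: 6, 6 (constant).
Newton forward-difference form: b_m = 9 + 13·C(m-1,1) + 16·C(m-1,2) + 6·C(m-1,3).
Continuing: 294, 447, 646, 897.
Summing m = 1..9 (9 terms) gives 2649.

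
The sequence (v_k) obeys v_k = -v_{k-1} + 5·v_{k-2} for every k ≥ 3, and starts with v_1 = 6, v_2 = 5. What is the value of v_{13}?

285750

v_3 = 25, v_4 = 0, v_5 = 125, …, v_{10} = -12000, v_{11} = 37625, v_{12} = -97625, v_{13} = 285750.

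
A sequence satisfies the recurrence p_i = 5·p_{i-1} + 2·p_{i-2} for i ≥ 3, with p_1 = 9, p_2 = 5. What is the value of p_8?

187745

Iterate the recurrence:
p_3 = 43, p_4 = 225, p_5 = 1211, p_6 = 6505, p_7 = 34947, p_8 = 187745.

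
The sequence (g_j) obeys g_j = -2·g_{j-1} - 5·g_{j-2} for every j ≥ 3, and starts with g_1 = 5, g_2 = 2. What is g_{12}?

Compute successive terms:
g_3 = -29; g_4 = 48; g_5 = 49; g_6 = -338; g_7 = 431; g_8 = 828; g_9 = -3811; g_{10} = 3482; g_{11} = 12091; g_{12} = -41592.

-41592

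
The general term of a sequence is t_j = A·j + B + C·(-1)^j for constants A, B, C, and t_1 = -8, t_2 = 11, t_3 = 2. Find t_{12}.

Plug in j = 1, 2, 3: A + B - C = -8; 2A + B + C = 11; 3A + B - C = 2.
Subtracting the first from the second: A + 2C = 19.
Subtracting the second from the third: A - 2C = -9.
Solving: C = 7, A = 5, then B = -6.
Hence t_{12} = 5·12 + (-6) + 7·1 = 61.

61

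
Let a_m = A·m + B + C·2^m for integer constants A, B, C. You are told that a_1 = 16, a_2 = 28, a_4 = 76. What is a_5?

Write the equations: A + B + 2C = 16; 2A + B + 4C = 28; 4A + B + 16C = 76.
Subtracting the first from the second: A + 2C = 12.
Subtracting the second from the third: 2A + 12C = 48.
Solving: C = 3, A = 6, then B = 4.
Therefore a_5 = 30 + 4 + 3·32 = 130.

130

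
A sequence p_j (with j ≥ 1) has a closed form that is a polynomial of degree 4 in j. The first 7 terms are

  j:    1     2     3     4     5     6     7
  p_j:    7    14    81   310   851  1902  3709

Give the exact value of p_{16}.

118342

1st diffs: 7, 67, 229, 541, 1051, 1807.
2nd diffs: 60, 162, 312, 510, 756.
3rd diffs: 102, 150, 198, 246.
4th diffs: 48, 48, 48 (constant).
Newton forward-difference form: p_j = 7 + 7·C(j-1,1) + 60·C(j-1,2) + 102·C(j-1,3) + 48·C(j-1,4).
At j = 16: j-1 = 15, so p_{16} = 7 + 105 + 6300 + 46410 + 65520 = 118342.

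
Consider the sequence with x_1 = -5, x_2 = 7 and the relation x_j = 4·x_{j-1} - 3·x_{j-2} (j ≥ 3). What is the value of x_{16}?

86093431

Applying the relation repeatedly:
x_3 = 43; x_4 = 151; x_5 = 475; …; x_{13} = 3188635; x_{14} = 9565927; x_{15} = 28697803; x_{16} = 86093431.
(Characteristic roots are 3 and 1.)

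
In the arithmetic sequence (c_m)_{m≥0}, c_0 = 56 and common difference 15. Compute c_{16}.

296

c_m = 56 + (m - 0)·15.
c_{16} = 56 + 16·15 = 296.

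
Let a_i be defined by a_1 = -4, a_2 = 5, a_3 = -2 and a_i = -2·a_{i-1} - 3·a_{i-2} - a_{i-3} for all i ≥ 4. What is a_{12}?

-117

Iterate the recurrence:
a_4 = -7; a_5 = 15; a_6 = -7; a_7 = -24; a_8 = 54; a_9 = -29; a_{10} = -80; a_{11} = 193; a_{12} = -117.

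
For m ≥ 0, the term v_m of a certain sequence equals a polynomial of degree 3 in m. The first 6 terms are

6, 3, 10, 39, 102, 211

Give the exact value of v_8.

1st diffs: -3, 7, 29, 63, 109.
2nd diffs: 10, 22, 34, 46.
3rd diffs: 12, 12, 12 (constant).
Newton forward-difference form: v_m = 6 + (-3)·C(m,1) + 10·C(m,2) + 12·C(m,3).
At m = 8: m = 8, so v_8 = 6 - 24 + 280 + 672 = 934.

934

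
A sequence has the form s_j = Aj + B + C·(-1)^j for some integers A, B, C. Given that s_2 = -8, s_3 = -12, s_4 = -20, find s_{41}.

-240

Plug in j = 2, 3, 4: 2A + B + C = -8; 3A + B - C = -12; 4A + B + C = -20.
Subtracting the first from the second: A - 2C = -4.
Subtracting the second from the third: A + 2C = -8.
Solving: C = -1, A = -6, then B = 5.
So s_j = -6·j + 5 + (-1)·(-1)^j; at j=41 this is -240.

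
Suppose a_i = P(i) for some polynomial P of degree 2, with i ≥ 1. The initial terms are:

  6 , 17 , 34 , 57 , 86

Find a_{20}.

1241

1st diffs: 11, 17, 23, 29.
2nd diffs: 6, 6, 6 (constant).
Newton forward-difference form: a_i = 6 + 11·C(i-1,1) + 6·C(i-1,2).
At i = 20: i-1 = 19, so a_{20} = 6 + 209 + 1026 = 1241.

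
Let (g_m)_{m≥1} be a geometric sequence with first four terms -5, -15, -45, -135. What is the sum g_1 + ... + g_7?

-5465

Common ratio r = 3.
g_m = (-5)·3^(m-1).
S = (-5)·(3^7 - 1)/(3 - 1) = (-5)·(2187 - 1)/(2) = -5465.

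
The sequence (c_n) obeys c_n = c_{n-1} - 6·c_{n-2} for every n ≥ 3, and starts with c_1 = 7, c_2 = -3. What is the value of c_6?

405

Compute successive terms:
c_3 = -45, c_4 = -27, c_5 = 243, c_6 = 405.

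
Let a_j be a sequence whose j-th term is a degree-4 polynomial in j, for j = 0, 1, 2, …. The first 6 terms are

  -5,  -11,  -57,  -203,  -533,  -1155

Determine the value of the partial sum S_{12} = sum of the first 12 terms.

1st diffs: -6, -46, -146, -330, -622.
2nd diffs: -40, -100, -184, -292.
3rd diffs: -60, -84, -108.
4th diffs: -24, -24 (constant).
So a_j = -j^4 - 4j^3 - j^2 - 5.
Continuing: …, -2201, -3827, -6213, -9563, …, a_{11} = -20091.
Summing j = 0..11 (12 terms) gives -57964.

-57964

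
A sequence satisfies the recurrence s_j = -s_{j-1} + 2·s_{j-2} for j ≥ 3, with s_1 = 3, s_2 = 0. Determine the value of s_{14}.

-8190

Compute successive terms:
s_3 = 6;  s_4 = -6;  s_5 = 18;  …;  s_{11} = 1026;  s_{12} = -2046;  s_{13} = 4098;  s_{14} = -8190.
(Characteristic roots are 1 and -2.)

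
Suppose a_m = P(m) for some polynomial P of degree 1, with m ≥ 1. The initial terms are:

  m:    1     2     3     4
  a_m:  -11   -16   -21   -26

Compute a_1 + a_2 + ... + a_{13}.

-533

1st diffs: -5, -5, -5 (constant).
So a_m = -5m - 6.
Continuing: …, -31, -36, -41, -46, …, a_{13} = -71.
Summing m = 1..13 (13 terms) gives -533.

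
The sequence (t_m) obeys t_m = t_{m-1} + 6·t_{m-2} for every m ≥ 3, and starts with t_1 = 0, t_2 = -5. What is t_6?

-275

Iterate the recurrence:
t_3 = -5;  t_4 = -35;  t_5 = -65;  t_6 = -275.
(Characteristic roots are 3 and -2.)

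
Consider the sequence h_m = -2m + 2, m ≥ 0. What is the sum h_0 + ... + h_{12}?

-130

Over m = 0..12: Σm = 78.
Total = (-2)·78 + (2)·13 = -130.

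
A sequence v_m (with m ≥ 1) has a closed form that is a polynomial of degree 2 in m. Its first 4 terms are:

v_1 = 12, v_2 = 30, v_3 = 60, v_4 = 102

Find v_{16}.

1st diffs: 18, 30, 42.
2nd diffs: 12, 12 (constant).
Newton forward-difference form: v_m = 12 + 18·C(m-1,1) + 12·C(m-1,2).
At m = 16: m-1 = 15, so v_{16} = 12 + 270 + 1260 = 1542.

1542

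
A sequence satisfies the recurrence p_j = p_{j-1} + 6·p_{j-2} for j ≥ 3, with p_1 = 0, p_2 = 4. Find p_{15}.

p_3 = 4; p_4 = 28; p_5 = 52; …; p_{12} = 143356; p_{13} = 421876; p_{14} = 1282012; p_{15} = 3813268.
(Characteristic roots are 3 and -2.)

3813268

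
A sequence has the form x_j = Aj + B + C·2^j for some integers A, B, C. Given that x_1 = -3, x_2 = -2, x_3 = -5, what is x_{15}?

Write the equations: A + B + 2C = -3; 2A + B + 4C = -2; 3A + B + 8C = -5.
Subtracting the first from the second: A + 2C = 1.
Subtracting the second from the third: A + 4C = -3.
Solving: C = -2, A = 5, then B = -4.
Hence x_{15} = 5·15 + (-4) + (-2)·32768 = -65465.

-65465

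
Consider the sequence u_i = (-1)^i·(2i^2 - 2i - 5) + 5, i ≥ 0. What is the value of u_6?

60

(-1)^6 = 1; 2i^2 - 2i - 5 at i=6 is 55; so u_6 = 60.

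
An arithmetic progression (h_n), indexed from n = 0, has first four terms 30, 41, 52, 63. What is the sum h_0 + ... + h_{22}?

Common difference d = 11.
h_n = 30 + (n - 0)·11.
h_{22} = 272; S = 23·(30 + 272)/2 = 3473.

3473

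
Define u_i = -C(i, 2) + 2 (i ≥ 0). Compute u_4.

-4

C(4, 2) = 6, so u_4 = -4.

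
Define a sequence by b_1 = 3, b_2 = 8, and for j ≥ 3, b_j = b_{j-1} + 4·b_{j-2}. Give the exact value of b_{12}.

95860

Step forward from the initial values:
b_3 = 20;  b_4 = 52;  b_5 = 132;  b_6 = 340;  b_7 = 868;  b_8 = 2228;  b_9 = 5700;  b_{10} = 14612;  b_{11} = 37412;  b_{12} = 95860.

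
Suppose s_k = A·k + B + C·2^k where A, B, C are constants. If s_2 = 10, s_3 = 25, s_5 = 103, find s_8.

Write the equations: 2A + B + 4C = 10; 3A + B + 8C = 25; 5A + B + 32C = 103.
Subtracting the first from the second: A + 4C = 15.
Subtracting the second from the third: 2A + 24C = 78.
Solving: C = 3, A = 3, then B = -8.
Therefore s_8 = 24 + (-8) + 3·256 = 784.

784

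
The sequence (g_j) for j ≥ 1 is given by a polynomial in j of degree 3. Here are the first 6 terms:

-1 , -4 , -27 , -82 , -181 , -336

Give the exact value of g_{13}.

-3997

1st diffs: -3, -23, -55, -99, -155.
2nd diffs: -20, -32, -44, -56.
3rd diffs: -12, -12, -12 (constant).
Newton forward-difference form: g_j = -1 + (-3)·C(j-1,1) + (-20)·C(j-1,2) + (-12)·C(j-1,3).
At j = 13: j-1 = 12, so g_{13} = -1 - 36 - 1320 - 2640 = -3997.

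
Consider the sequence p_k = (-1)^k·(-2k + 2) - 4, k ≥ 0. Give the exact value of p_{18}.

-38

(-1)^18 = 1; -2k + 2 at k=18 is -34; so p_{18} = -38.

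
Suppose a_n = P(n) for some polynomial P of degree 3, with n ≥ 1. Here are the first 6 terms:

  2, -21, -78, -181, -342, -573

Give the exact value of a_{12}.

-4101

1st diffs: -23, -57, -103, -161, -231.
2nd diffs: -34, -46, -58, -70.
3rd diffs: -12, -12, -12 (constant).
So a_n = -2n^3 - 5n^2 + 6n + 3.
Evaluating at n = 12 gives a_{12} = -4101.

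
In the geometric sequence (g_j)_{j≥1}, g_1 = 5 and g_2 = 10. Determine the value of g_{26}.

Common ratio r = 2.
g_j = 5·2^(j-1).
g_{26} = 5·2^25 = 167772160.

167772160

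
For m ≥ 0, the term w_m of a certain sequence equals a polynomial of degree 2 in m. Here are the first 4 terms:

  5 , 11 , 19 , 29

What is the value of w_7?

89

1st diffs: 6, 8, 10.
2nd diffs: 2, 2 (constant).
So w_m = m^2 + 5m + 5.
Evaluating at m = 7 gives w_7 = 89.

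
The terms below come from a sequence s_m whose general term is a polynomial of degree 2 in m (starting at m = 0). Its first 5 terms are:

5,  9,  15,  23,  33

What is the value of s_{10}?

135

1st diffs: 4, 6, 8, 10.
2nd diffs: 2, 2, 2 (constant).
Newton forward-difference form: s_m = 5 + 4·C(m,1) + 2·C(m,2).
At m = 10: m = 10, so s_{10} = 5 + 40 + 90 = 135.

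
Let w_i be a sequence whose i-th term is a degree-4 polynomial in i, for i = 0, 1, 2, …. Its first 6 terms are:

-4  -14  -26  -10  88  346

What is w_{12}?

18224

1st diffs: -10, -12, 16, 98, 258.
2nd diffs: -2, 28, 82, 160.
3rd diffs: 30, 54, 78.
4th diffs: 24, 24 (constant).
So w_i = i^4 - i^3 - 5i^2 - 5i - 4.
Evaluating at i = 12 gives w_{12} = 18224.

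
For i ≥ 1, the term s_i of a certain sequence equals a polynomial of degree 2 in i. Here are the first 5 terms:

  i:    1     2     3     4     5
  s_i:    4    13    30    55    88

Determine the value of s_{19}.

1st diffs: 9, 17, 25, 33.
2nd diffs: 8, 8, 8 (constant).
Newton forward-difference form: s_i = 4 + 9·C(i-1,1) + 8·C(i-1,2).
At i = 19: i-1 = 18, so s_{19} = 4 + 162 + 1224 = 1390.

1390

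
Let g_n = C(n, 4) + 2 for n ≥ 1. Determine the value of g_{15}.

1367

C(15, 4) = 1365, so g_{15} = 1367.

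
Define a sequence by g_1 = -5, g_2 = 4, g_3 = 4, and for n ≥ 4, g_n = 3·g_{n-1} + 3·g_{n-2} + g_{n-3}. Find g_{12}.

g_4 = 19;  g_5 = 73;  g_6 = 280;  g_7 = 1078;  g_8 = 4147;  g_9 = 15955;  g_{10} = 61384;  g_{11} = 236164;  g_{12} = 908599.

908599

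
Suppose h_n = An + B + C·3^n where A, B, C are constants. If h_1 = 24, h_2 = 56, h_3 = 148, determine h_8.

At n = 1, 2, 3: A + B + 3C = 24; 2A + B + 9C = 56; 3A + B + 27C = 148.
Subtracting the first from the second: A + 6C = 32.
Subtracting the second from the third: A + 18C = 92.
Solving: C = 5, A = 2, then B = 7.
Hence h_8 = 2·8 + 7 + 5·6561 = 32828.

32828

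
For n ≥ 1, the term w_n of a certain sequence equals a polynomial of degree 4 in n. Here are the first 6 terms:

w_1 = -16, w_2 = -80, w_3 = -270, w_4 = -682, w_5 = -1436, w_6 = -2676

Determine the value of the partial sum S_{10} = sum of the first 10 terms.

-44368

1st diffs: -64, -190, -412, -754, -1240.
2nd diffs: -126, -222, -342, -486.
3rd diffs: -96, -120, -144.
4th diffs: -24, -24 (constant).
Newton forward-difference form: w_n = -16 + (-64)·C(n-1,1) + (-126)·C(n-1,2) + (-96)·C(n-1,3) + (-24)·C(n-1,4).
Continuing: -4570, -7310, -11112, -16216.
Summing n = 1..10 (10 terms) gives -44368.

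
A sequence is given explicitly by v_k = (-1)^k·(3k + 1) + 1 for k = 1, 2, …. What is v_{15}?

-45

(-1)^15 = -1; 3k + 1 at k=15 is 46; so v_{15} = -45.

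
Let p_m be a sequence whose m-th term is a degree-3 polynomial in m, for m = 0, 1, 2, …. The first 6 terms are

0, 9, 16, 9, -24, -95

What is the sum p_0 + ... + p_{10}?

1st diffs: 9, 7, -7, -33, -71.
2nd diffs: -2, -14, -26, -38.
3rd diffs: -12, -12, -12 (constant).
Newton forward-difference form: p_m = 9·C(m,1) + (-2)·C(m,2) + (-12)·C(m,3).
Continuing: …, -216, -399, -656, -999, …, p_{10} = -1440.
Summing m = 0..10 (11 terms) gives -3795.

-3795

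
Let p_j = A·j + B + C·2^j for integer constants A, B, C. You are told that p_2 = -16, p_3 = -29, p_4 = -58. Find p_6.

-244

Plug in j = 2, 3, 4: 2A + B + 4C = -16; 3A + B + 8C = -29; 4A + B + 16C = -58.
Subtracting the first from the second: A + 4C = -13.
Subtracting the second from the third: A + 8C = -29.
Solving: C = -4, A = 3, then B = -6.
So p_j = 3·j + (-6) + (-4)·2^j; at j=6 this is -244.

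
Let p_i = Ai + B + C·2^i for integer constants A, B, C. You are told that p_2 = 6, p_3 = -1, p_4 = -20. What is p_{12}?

-12220

At i = 2, 3, 4: 2A + B + 4C = 6; 3A + B + 8C = -1; 4A + B + 16C = -20.
Subtracting the first from the second: A + 4C = -7.
Subtracting the second from the third: A + 8C = -19.
Solving: C = -3, A = 5, then B = 8.
Therefore p_{12} = 60 + 8 + (-3)·4096 = -12220.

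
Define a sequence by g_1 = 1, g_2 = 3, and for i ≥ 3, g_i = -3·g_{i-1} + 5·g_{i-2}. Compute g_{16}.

729597987

Applying the relation repeatedly:
g_3 = -4; g_4 = 27; g_5 = -101; …; g_{13} = -9900071; g_{14} = 41506923; g_{15} = -174021124; g_{16} = 729597987.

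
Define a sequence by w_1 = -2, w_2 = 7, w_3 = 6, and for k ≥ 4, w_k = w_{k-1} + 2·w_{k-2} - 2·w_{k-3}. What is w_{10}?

Applying the relation repeatedly:
w_4 = 24, w_5 = 22, w_6 = 58, w_7 = 54, w_8 = 126, w_9 = 118, w_{10} = 262.

262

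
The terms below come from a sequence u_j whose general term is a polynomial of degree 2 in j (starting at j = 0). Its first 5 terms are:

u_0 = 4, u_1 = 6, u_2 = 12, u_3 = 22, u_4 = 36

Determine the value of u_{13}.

342

1st diffs: 2, 6, 10, 14.
2nd diffs: 4, 4, 4 (constant).
Newton forward-difference form: u_j = 4 + 2·C(j,1) + 4·C(j,2).
At j = 13: j = 13, so u_{13} = 4 + 26 + 312 = 342.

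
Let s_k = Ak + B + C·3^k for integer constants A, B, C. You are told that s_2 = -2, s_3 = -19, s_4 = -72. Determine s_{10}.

Write the equations: 2A + B + 9C = -2; 3A + B + 27C = -19; 4A + B + 81C = -72.
Subtracting the first from the second: A + 18C = -17.
Subtracting the second from the third: A + 54C = -53.
Solving: C = -1, A = 1, then B = 5.
So s_k = 1·k + 5 + (-1)·3^k; at k=10 this is -59034.

-59034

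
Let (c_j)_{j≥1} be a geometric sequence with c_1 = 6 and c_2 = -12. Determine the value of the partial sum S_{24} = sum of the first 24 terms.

-33554430

Common ratio r = -2.
c_j = 6·(-2)^(j-1).
S = 6·((-2)^24 - 1)/(-2 - 1) = 6·(16777216 - 1)/(-3) = -33554430.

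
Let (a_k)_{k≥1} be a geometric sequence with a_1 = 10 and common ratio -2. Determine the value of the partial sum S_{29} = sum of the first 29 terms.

1789569710

a_k = 10·(-2)^(k-1).
S = 10·((-2)^29 - 1)/(-2 - 1) = 10·(-536870912 - 1)/(-3) = 1789569710.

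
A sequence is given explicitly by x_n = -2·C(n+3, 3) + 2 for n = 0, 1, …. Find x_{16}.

C(19, 3) = 969, so x_{16} = -1936.

-1936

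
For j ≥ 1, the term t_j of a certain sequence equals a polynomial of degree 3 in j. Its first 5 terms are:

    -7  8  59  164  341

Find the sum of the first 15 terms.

42420

1st diffs: 15, 51, 105, 177.
2nd diffs: 36, 54, 72.
3rd diffs: 18, 18 (constant).
Newton forward-difference form: t_j = -7 + 15·C(j-1,1) + 36·C(j-1,2) + 18·C(j-1,3).
Continuing: …, 608, 983, 1484, 2129, …, t_{15} = 10031.
Summing j = 1..15 (15 terms) gives 42420.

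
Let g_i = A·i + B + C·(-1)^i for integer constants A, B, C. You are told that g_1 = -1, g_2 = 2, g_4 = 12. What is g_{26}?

The three given values yield: A + B - C = -1; 2A + B + C = 2; 4A + B + C = 12.
Subtracting the first from the second: A + 2C = 3.
Subtracting the second from the third: 2A = 10.
Solving: C = -1, A = 5, then B = -7.
So g_i = 5·i + (-7) + (-1)·(-1)^i; at i=26 this is 122.

122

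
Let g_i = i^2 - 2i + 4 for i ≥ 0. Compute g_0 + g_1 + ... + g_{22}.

Over i = 0..22: Σi = 253, Σi² = 3795.
Total = (1)·3795 + (-2)·253 + (4)·23 = 3381.

3381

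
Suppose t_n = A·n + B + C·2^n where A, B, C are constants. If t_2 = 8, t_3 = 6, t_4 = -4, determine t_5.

Plug in n = 2, 3, 4: 2A + B + 4C = 8; 3A + B + 8C = 6; 4A + B + 16C = -4.
Subtracting the first from the second: A + 4C = -2.
Subtracting the second from the third: A + 8C = -10.
Solving: C = -2, A = 6, then B = 4.
So t_n = 6·n + 4 + (-2)·2^n; at n=5 this is -30.

-30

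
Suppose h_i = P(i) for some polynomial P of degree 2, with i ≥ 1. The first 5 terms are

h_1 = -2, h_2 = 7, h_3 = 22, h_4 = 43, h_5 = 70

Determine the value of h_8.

1st diffs: 9, 15, 21, 27.
2nd diffs: 6, 6, 6 (constant).
So h_i = 3i^2 - 5.
Evaluating at i = 8 gives h_8 = 187.

187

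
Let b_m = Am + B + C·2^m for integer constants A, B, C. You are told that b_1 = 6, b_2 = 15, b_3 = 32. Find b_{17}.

524302

Plug in m = 1, 2, 3: A + B + 2C = 6; 2A + B + 4C = 15; 3A + B + 8C = 32.
Subtracting the first from the second: A + 2C = 9.
Subtracting the second from the third: A + 4C = 17.
Solving: C = 4, A = 1, then B = -3.
So b_m = 1·m + (-3) + 4·2^m; at m=17 this is 524302.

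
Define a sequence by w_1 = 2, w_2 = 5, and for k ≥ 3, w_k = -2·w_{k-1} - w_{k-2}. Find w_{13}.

-82

Compute successive terms:
w_3 = -12; w_4 = 19; w_5 = -26; …; w_{10} = 61; w_{11} = -68; w_{12} = 75; w_{13} = -82.
(Characteristic roots are -1 and -1.)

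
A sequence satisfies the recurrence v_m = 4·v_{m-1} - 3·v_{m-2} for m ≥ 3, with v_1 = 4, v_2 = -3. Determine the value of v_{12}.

-620007

Step forward from the initial values:
v_3 = -24, v_4 = -87, v_5 = -276, v_6 = -843, v_7 = -2544, v_8 = -7647, v_9 = -22956, v_{10} = -68883, v_{11} = -206664, v_{12} = -620007.
(Characteristic roots are 3 and 1.)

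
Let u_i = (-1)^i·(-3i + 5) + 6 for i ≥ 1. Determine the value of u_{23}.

70

(-1)^23 = -1; -3i + 5 at i=23 is -64; so u_{23} = 70.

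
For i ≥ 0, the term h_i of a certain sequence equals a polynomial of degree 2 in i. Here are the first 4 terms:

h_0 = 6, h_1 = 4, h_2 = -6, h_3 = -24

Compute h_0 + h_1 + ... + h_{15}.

1st diffs: -2, -10, -18.
2nd diffs: -8, -8 (constant).
Newton forward-difference form: h_i = 6 + (-2)·C(i,1) + (-8)·C(i,2).
Continuing: …, -50, -84, -126, -176, …, h_{15} = -864.
Summing i = 0..15 (16 terms) gives -4624.

-4624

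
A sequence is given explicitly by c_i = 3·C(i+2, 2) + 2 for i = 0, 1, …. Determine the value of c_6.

C(8, 2) = 28, so c_6 = 86.

86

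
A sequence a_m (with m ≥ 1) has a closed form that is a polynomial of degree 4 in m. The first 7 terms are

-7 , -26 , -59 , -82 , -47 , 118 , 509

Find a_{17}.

1st diffs: -19, -33, -23, 35, 165, 391.
2nd diffs: -14, 10, 58, 130, 226.
3rd diffs: 24, 48, 72, 96.
4th diffs: 24, 24, 24 (constant).
So a_m = m^4 - 6m^3 + 4m^2 - 4m - 2.
Evaluating at m = 17 gives a_{17} = 55129.

55129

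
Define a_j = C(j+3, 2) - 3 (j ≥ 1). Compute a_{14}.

C(17, 2) = 136, so a_{14} = 133.

133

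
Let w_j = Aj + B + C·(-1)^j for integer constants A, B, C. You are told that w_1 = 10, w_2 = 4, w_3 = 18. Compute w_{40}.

156

At j = 1, 2, 3: A + B - C = 10; 2A + B + C = 4; 3A + B - C = 18.
Subtracting the first from the second: A + 2C = -6.
Subtracting the second from the third: A - 2C = 14.
Solving: C = -5, A = 4, then B = 1.
Therefore w_{40} = 160 + 1 + (-5)·1 = 156.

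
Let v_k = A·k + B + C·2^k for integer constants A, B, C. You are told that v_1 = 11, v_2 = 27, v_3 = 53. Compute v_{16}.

327771

The three given values yield: A + B + 2C = 11; 2A + B + 4C = 27; 3A + B + 8C = 53.
Subtracting the first from the second: A + 2C = 16.
Subtracting the second from the third: A + 4C = 26.
Solving: C = 5, A = 6, then B = -5.
So v_k = 6·k + (-5) + 5·2^k; at k=16 this is 327771.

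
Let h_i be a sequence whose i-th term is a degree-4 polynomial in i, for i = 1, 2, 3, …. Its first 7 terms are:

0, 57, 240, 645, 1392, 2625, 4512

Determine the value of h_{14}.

55185

1st diffs: 57, 183, 405, 747, 1233, 1887.
2nd diffs: 126, 222, 342, 486, 654.
3rd diffs: 96, 120, 144, 168.
4th diffs: 24, 24, 24 (constant).
Newton forward-difference form: h_i = 57·C(i-1,1) + 126·C(i-1,2) + 96·C(i-1,3) + 24·C(i-1,4).
At i = 14: i-1 = 13, so h_{14} = 741 + 9828 + 27456 + 17160 = 55185.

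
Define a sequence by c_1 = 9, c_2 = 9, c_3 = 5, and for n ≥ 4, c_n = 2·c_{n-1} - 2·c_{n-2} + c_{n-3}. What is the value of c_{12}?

Applying the relation repeatedly:
c_4 = 1  c_5 = 1  c_6 = 5  c_7 = 9  c_8 = 9  c_9 = 5  c_{10} = 1  c_{11} = 1  c_{12} = 5.

5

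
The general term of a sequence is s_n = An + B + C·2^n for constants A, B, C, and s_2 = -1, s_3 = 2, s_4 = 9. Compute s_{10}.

1011

Plug in n = 2, 3, 4: 2A + B + 4C = -1; 3A + B + 8C = 2; 4A + B + 16C = 9.
Subtracting the first from the second: A + 4C = 3.
Subtracting the second from the third: A + 8C = 7.
Solving: C = 1, A = -1, then B = -3.
Therefore s_{10} = -10 + (-3) + 1·1024 = 1011.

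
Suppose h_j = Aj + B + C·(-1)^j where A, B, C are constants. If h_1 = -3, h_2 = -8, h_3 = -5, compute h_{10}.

-16

At j = 1, 2, 3: A + B - C = -3; 2A + B + C = -8; 3A + B - C = -5.
Subtracting the first from the second: A + 2C = -5.
Subtracting the second from the third: A - 2C = 3.
Solving: C = -2, A = -1, then B = -4.
Hence h_{10} = -1·10 + (-4) + (-2)·1 = -16.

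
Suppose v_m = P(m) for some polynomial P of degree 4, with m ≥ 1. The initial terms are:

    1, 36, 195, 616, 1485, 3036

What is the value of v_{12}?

45816

1st diffs: 35, 159, 421, 869, 1551.
2nd diffs: 124, 262, 448, 682.
3rd diffs: 138, 186, 234.
4th diffs: 48, 48 (constant).
So v_m = 2m^4 + 3m^3 - 6m^2 + 2m.
Evaluating at m = 12 gives v_{12} = 45816.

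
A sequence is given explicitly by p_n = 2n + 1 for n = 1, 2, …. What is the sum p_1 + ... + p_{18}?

360

Over n = 1..18: Σn = 171.
Total = (2)·171 + (1)·18 = 360.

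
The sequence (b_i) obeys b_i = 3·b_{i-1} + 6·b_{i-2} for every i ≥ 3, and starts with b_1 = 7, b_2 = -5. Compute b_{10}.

468099

Compute successive terms:
b_3 = 27  b_4 = 51  b_5 = 315  b_6 = 1251  b_7 = 5643  b_8 = 24435  b_9 = 107163  b_{10} = 468099.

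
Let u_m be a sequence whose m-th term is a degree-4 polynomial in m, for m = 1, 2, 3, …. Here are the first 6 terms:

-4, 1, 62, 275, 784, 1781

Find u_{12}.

1st diffs: 5, 61, 213, 509, 997.
2nd diffs: 56, 152, 296, 488.
3rd diffs: 96, 144, 192.
4th diffs: 48, 48 (constant).
Newton forward-difference form: u_m = -4 + 5·C(m-1,1) + 56·C(m-1,2) + 96·C(m-1,3) + 48·C(m-1,4).
At m = 12: m-1 = 11, so u_{12} = -4 + 55 + 3080 + 15840 + 15840 = 34811.

34811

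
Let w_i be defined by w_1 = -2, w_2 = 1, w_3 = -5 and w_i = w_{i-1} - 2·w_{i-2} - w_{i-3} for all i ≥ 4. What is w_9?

-77

Compute successive terms:
w_4 = -5  w_5 = 4  w_6 = 19  w_7 = 16  w_8 = -26  w_9 = -77.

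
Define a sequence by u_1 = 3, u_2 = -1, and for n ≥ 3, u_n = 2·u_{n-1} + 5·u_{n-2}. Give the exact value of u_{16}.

79626981

Step forward from the initial values:
u_3 = 13;  u_4 = 21;  u_5 = 107;  …;  u_{13} = 1940187;  u_{14} = 6691679;  u_{15} = 23084293;  u_{16} = 79626981.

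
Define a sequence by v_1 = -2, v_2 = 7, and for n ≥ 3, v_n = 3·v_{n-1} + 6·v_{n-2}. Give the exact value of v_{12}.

8269533

Iterate the recurrence:
v_3 = 9  v_4 = 69  v_5 = 261  v_6 = 1197  v_7 = 5157  v_8 = 22653  v_9 = 98901  v_{10} = 432621  v_{11} = 1891269  v_{12} = 8269533.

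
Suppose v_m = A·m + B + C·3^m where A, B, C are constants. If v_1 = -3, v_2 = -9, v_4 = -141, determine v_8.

At m = 1, 2, 4: A + B + 3C = -3; 2A + B + 9C = -9; 4A + B + 81C = -141.
Subtracting the first from the second: A + 6C = -6.
Subtracting the second from the third: 2A + 72C = -132.
Solving: C = -2, A = 6, then B = -3.
So v_m = 6·m + (-3) + (-2)·3^m; at m=8 this is -13077.

-13077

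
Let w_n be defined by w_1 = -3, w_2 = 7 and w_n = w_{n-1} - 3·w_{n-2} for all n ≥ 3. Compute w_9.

-128

Step forward from the initial values:
w_3 = 16;  w_4 = -5;  w_5 = -53;  w_6 = -38;  w_7 = 121;  w_8 = 235;  w_9 = -128.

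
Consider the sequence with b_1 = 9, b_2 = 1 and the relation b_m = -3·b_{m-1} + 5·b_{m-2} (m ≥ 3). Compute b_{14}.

-223521479

Applying the relation repeatedly:
b_3 = 42; b_4 = -121; b_5 = 573; …; b_{11} = 3033057; b_{12} = -12716116; b_{13} = 53313633; b_{14} = -223521479.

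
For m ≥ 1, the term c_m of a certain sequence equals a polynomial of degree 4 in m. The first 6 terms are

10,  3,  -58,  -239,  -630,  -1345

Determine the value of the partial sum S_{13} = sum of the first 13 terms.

-93938

1st diffs: -7, -61, -181, -391, -715.
2nd diffs: -54, -120, -210, -324.
3rd diffs: -66, -90, -114.
4th diffs: -24, -24 (constant).
Newton forward-difference form: c_m = 10 + (-7)·C(m-1,1) + (-54)·C(m-1,2) + (-66)·C(m-1,3) + (-24)·C(m-1,4).
Continuing: …, -2522, -4323, -6934, -10565, …, c_{13} = -30038.
Summing m = 1..13 (13 terms) gives -93938.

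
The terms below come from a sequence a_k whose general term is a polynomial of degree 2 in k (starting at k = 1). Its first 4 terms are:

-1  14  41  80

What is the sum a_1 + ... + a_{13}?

1st diffs: 15, 27, 39.
2nd diffs: 12, 12 (constant).
Newton forward-difference form: a_k = -1 + 15·C(k-1,1) + 12·C(k-1,2).
Continuing: …, 131, 194, 269, 356, …, a_{13} = 971.
Summing k = 1..13 (13 terms) gives 4589.

4589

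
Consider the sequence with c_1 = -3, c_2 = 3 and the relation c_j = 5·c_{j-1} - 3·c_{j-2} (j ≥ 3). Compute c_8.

38559

Step forward from the initial values:
c_3 = 24  c_4 = 111  c_5 = 483  c_6 = 2082  c_7 = 8961  c_8 = 38559.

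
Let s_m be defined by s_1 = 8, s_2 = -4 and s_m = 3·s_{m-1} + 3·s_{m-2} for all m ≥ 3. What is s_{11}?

312012

Applying the relation repeatedly:
s_3 = 12; s_4 = 24; s_5 = 108; s_6 = 396; s_7 = 1512; s_8 = 5724; s_9 = 21708; s_{10} = 82296; s_{11} = 312012.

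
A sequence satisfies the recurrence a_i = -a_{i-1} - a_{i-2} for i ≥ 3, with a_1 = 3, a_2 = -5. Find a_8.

Iterate the recurrence:
a_3 = 2, a_4 = 3, a_5 = -5, a_6 = 2, a_7 = 3, a_8 = -5.

-5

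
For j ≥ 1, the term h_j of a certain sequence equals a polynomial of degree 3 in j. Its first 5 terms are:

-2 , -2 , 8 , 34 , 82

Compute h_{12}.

1538

1st diffs: 0, 10, 26, 48.
2nd diffs: 10, 16, 22.
3rd diffs: 6, 6 (constant).
So h_j = j^3 - j^2 - 4j + 2.
Evaluating at j = 12 gives h_{12} = 1538.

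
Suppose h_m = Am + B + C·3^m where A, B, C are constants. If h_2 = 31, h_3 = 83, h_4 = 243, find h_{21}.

At m = 2, 3, 4: 2A + B + 9C = 31; 3A + B + 27C = 83; 4A + B + 81C = 243.
Subtracting the first from the second: A + 18C = 52.
Subtracting the second from the third: A + 54C = 160.
Solving: C = 3, A = -2, then B = 8.
Therefore h_{21} = -42 + 8 + 3·10460353203 = 31381059575.

31381059575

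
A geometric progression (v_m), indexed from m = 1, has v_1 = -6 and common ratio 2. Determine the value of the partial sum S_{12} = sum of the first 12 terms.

-24570

v_m = (-6)·2^(m-1).
S = (-6)·(2^12 - 1)/(2 - 1) = (-6)·(4096 - 1)/(1) = -24570.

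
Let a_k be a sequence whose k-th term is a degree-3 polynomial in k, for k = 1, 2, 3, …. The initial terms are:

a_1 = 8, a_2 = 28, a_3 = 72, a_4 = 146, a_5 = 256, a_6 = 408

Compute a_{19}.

1st diffs: 20, 44, 74, 110, 152.
2nd diffs: 24, 30, 36, 42.
3rd diffs: 6, 6, 6 (constant).
Newton forward-difference form: a_k = 8 + 20·C(k-1,1) + 24·C(k-1,2) + 6·C(k-1,3).
At k = 19: k-1 = 18, so a_{19} = 8 + 360 + 3672 + 4896 = 8936.

8936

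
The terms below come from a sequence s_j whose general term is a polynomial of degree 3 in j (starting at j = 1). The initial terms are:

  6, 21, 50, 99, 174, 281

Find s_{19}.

7314

1st diffs: 15, 29, 49, 75, 107.
2nd diffs: 14, 20, 26, 32.
3rd diffs: 6, 6, 6 (constant).
Newton forward-difference form: s_j = 6 + 15·C(j-1,1) + 14·C(j-1,2) + 6·C(j-1,3).
At j = 19: j-1 = 18, so s_{19} = 6 + 270 + 2142 + 4896 = 7314.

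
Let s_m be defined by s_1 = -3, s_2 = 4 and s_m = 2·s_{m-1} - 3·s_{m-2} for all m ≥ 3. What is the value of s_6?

Iterate the recurrence:
s_3 = 17; s_4 = 22; s_5 = -7; s_6 = -80.

-80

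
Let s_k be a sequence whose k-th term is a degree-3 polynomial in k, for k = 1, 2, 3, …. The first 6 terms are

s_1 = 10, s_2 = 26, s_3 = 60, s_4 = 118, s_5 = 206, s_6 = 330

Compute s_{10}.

1st diffs: 16, 34, 58, 88, 124.
2nd diffs: 18, 24, 30, 36.
3rd diffs: 6, 6, 6 (constant).
Newton forward-difference form: s_k = 10 + 16·C(k-1,1) + 18·C(k-1,2) + 6·C(k-1,3).
At k = 10: k-1 = 9, so s_{10} = 10 + 144 + 648 + 504 = 1306.

1306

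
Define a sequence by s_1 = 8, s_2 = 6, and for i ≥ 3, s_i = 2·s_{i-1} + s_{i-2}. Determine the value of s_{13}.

Iterate the recurrence:
s_3 = 20;  s_4 = 46;  s_5 = 112;  …;  s_{10} = 9174;  s_{11} = 22148;  s_{12} = 53470;  s_{13} = 129088.

129088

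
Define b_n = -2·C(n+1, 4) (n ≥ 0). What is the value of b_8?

-252

C(9, 4) = 126, so b_8 = -252.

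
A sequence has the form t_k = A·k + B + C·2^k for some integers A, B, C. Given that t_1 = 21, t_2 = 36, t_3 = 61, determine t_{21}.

At k = 1, 2, 3: A + B + 2C = 21; 2A + B + 4C = 36; 3A + B + 8C = 61.
Subtracting the first from the second: A + 2C = 15.
Subtracting the second from the third: A + 4C = 25.
Solving: C = 5, A = 5, then B = 6.
Therefore t_{21} = 105 + 6 + 5·2097152 = 10485871.

10485871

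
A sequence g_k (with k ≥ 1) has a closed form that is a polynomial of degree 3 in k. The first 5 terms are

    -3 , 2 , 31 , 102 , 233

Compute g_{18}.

1st diffs: 5, 29, 71, 131.
2nd diffs: 24, 42, 60.
3rd diffs: 18, 18 (constant).
Newton forward-difference form: g_k = -3 + 5·C(k-1,1) + 24·C(k-1,2) + 18·C(k-1,3).
At k = 18: k-1 = 17, so g_{18} = -3 + 85 + 3264 + 12240 = 15586.

15586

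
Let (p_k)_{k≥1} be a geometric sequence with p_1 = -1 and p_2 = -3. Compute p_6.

-243

Common ratio r = 3.
p_k = (-1)·3^(k-1).
p_6 = (-1)·3^5 = -243.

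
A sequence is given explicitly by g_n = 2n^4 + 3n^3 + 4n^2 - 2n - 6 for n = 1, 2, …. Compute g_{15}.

112239

g_{15} = 2·15^4 + 3·15^3 + 4·15^2 - 2·15 - 6 = 112239.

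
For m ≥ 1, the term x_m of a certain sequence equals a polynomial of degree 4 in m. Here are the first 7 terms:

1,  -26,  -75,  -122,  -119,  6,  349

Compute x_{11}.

1st diffs: -27, -49, -47, 3, 125, 343.
2nd diffs: -22, 2, 50, 122, 218.
3rd diffs: 24, 48, 72, 96.
4th diffs: 24, 24, 24 (constant).
So x_m = m^4 - 6m^3 + 6.
Evaluating at m = 11 gives x_{11} = 6661.

6661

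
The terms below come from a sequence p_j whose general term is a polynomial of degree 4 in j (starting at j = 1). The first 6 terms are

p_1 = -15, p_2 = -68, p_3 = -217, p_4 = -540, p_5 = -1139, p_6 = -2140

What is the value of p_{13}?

-36027

1st diffs: -53, -149, -323, -599, -1001.
2nd diffs: -96, -174, -276, -402.
3rd diffs: -78, -102, -126.
4th diffs: -24, -24 (constant).
Newton forward-difference form: p_j = -15 + (-53)·C(j-1,1) + (-96)·C(j-1,2) + (-78)·C(j-1,3) + (-24)·C(j-1,4).
At j = 13: j-1 = 12, so p_{13} = -15 - 636 - 6336 - 17160 - 11880 = -36027.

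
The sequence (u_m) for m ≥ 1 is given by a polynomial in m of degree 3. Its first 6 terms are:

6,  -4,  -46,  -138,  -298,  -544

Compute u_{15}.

-9598

1st diffs: -10, -42, -92, -160, -246.
2nd diffs: -32, -50, -68, -86.
3rd diffs: -18, -18, -18 (constant).
Newton forward-difference form: u_m = 6 + (-10)·C(m-1,1) + (-32)·C(m-1,2) + (-18)·C(m-1,3).
At m = 15: m-1 = 14, so u_{15} = 6 - 140 - 2912 - 6552 = -9598.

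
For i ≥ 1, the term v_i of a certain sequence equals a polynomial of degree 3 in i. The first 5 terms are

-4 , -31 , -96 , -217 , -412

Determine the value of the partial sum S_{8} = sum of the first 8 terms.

1st diffs: -27, -65, -121, -195.
2nd diffs: -38, -56, -74.
3rd diffs: -18, -18 (constant).
Newton forward-difference form: v_i = -4 + (-27)·C(i-1,1) + (-38)·C(i-1,2) + (-18)·C(i-1,3).
Continuing: -699, -1096, -1621.
Summing i = 1..8 (8 terms) gives -4176.

-4176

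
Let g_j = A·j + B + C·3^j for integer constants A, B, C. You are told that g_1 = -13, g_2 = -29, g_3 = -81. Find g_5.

The three given values yield: A + B + 3C = -13; 2A + B + 9C = -29; 3A + B + 27C = -81.
Subtracting the first from the second: A + 6C = -16.
Subtracting the second from the third: A + 18C = -52.
Solving: C = -3, A = 2, then B = -6.
So g_j = 2·j + (-6) + (-3)·3^j; at j=5 this is -725.

-725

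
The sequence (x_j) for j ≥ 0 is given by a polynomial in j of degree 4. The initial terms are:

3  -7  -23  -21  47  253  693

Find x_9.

1st diffs: -10, -16, 2, 68, 206, 440.
2nd diffs: -6, 18, 66, 138, 234.
3rd diffs: 24, 48, 72, 96.
4th diffs: 24, 24, 24 (constant).
Newton forward-difference form: x_j = 3 + (-10)·C(j,1) + (-6)·C(j,2) + 24·C(j,3) + 24·C(j,4).
At j = 9: j = 9, so x_9 = 3 - 90 - 216 + 2016 + 3024 = 4737.

4737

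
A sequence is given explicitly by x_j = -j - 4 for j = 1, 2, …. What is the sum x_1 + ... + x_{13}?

Over j = 1..13: Σj = 91.
Total = (-1)·91 + (-4)·13 = -143.

-143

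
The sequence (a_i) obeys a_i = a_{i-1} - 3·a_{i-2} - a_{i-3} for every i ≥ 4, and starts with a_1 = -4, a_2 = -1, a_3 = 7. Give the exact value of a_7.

-51

Compute successive terms:
a_4 = 14; a_5 = -6; a_6 = -55; a_7 = -51.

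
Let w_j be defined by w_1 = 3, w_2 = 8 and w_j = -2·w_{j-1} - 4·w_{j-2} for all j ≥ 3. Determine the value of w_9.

Step forward from the initial values:
w_3 = -28; w_4 = 24; w_5 = 64; w_6 = -224; w_7 = 192; w_8 = 512; w_9 = -1792.

-1792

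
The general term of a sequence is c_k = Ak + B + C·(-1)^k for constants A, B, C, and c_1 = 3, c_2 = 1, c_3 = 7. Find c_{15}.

31

Plug in k = 1, 2, 3: A + B - C = 3; 2A + B + C = 1; 3A + B - C = 7.
Subtracting the first from the second: A + 2C = -2.
Subtracting the second from the third: A - 2C = 6.
Solving: C = -2, A = 2, then B = -1.
Therefore c_{15} = 30 + (-1) + (-2)·(-1) = 31.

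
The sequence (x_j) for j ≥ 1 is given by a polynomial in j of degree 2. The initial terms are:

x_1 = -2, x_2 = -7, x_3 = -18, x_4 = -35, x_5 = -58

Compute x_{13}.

1st diffs: -5, -11, -17, -23.
2nd diffs: -6, -6, -6 (constant).
Newton forward-difference form: x_j = -2 + (-5)·C(j-1,1) + (-6)·C(j-1,2).
At j = 13: j-1 = 12, so x_{13} = -2 - 60 - 396 = -458.

-458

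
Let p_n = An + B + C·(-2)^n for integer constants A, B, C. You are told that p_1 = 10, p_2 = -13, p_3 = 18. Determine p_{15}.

The three given values yield: A + B - 2C = 10; 2A + B + 4C = -13; 3A + B - 8C = 18.
Subtracting the first from the second: A + 6C = -23.
Subtracting the second from the third: A - 12C = 31.
Solving: C = -3, A = -5, then B = 9.
Hence p_{15} = -5·15 + 9 + (-3)·(-32768) = 98238.

98238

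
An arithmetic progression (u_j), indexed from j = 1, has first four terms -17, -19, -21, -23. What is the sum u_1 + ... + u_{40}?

-2240

Common difference d = -2.
u_j = -17 + (j - 1)·(-2).
u_{40} = -95; S = 40·(-17 + (-95))/2 = -2240.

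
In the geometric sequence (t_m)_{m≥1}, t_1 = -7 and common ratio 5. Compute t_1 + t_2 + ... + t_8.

t_m = (-7)·5^(m-1).
S = (-7)·(5^8 - 1)/(5 - 1) = (-7)·(390625 - 1)/(4) = -683592.

-683592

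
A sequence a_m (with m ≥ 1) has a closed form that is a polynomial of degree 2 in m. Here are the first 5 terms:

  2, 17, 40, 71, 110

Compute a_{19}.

1st diffs: 15, 23, 31, 39.
2nd diffs: 8, 8, 8 (constant).
So a_m = 4m^2 + 3m - 5.
Evaluating at m = 19 gives a_{19} = 1496.

1496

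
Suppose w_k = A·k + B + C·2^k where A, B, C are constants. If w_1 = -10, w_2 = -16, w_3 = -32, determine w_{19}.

-2621368

Plug in k = 1, 2, 3: A + B + 2C = -10; 2A + B + 4C = -16; 3A + B + 8C = -32.
Subtracting the first from the second: A + 2C = -6.
Subtracting the second from the third: A + 4C = -16.
Solving: C = -5, A = 4, then B = -4.
Therefore w_{19} = 76 + (-4) + (-5)·524288 = -2621368.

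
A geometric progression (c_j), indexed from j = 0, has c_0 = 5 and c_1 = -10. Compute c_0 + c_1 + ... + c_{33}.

-28633115305

Common ratio r = -2.
c_j = 5·(-2)^(j-0).
S = 5·((-2)^34 - 1)/(-2 - 1) = 5·(17179869184 - 1)/(-3) = -28633115305.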